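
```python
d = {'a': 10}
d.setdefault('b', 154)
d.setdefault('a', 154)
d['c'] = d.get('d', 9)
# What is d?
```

After line 1: d = {'a': 10}
After line 2 (setdefault adds 'b'=154): d = {'a': 10, 'b': 154}
After line 3 (setdefault 'a' no-op, already exists): d = {'a': 10, 'b': 154}
After line 4 (get('d', 9) returns default since 'd' not in d): d = {'a': 10, 'b': 154, 'c': 9}

{'a': 10, 'b': 154, 'c': 9}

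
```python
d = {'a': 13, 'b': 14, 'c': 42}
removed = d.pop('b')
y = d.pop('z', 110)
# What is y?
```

After line 1: d = {'a': 13, 'b': 14, 'c': 42}
After line 2 (pop 'b' returns 14): d = {'a': 13, 'c': 42}, removed = 14
After line 3 (pop 'z' missing, returns default 110): d = {'a': 13, 'c': 42}, y = 110

110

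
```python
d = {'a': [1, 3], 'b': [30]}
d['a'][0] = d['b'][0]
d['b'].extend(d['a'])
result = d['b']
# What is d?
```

After line 1: d = {'a': [1, 3], 'b': [30]}
After line 2 (a[0] = b[0] = 30): d = {'a': [30, 3], 'b': [30]}
After line 3 (b.extend(a) appends [30, 3]): d = {'a': [30, 3], 'b': [30, 30, 3]}
After line 4: result = d['b'] = [30, 30, 3]

{'a': [30, 3], 'b': [30, 30, 3]}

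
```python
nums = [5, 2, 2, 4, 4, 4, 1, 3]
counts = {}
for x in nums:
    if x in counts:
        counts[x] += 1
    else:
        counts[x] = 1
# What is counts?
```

Initial: counts = {}, nums = [5, 2, 2, 4, 4, 4, 1, 3]
See 5: counts = {5: 1}
See 2: counts = {5: 1, 2: 1}
See 2: counts = {5: 1, 2: 2}
See 4: counts = {5: 1, 2: 2, 4: 1}
See 4: counts = {5: 1, 2: 2, 4: 2}
See 4: counts = {5: 1, 2: 2, 4: 3}
See 1: counts = {5: 1, 2: 2, 4: 3, 1: 1}
See 3: counts = {5: 1, 2: 2, 4: 3, 1: 1, 3: 1}

{5: 1, 2: 2, 4: 3, 1: 1, 3: 1}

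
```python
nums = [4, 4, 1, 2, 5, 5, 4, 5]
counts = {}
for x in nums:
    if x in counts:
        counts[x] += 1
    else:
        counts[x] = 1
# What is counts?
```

Initial: counts = {}, nums = [4, 4, 1, 2, 5, 5, 4, 5]
See 4: counts = {4: 1}
See 4: counts = {4: 2}
See 1: counts = {4: 2, 1: 1}
See 2: counts = {4: 2, 1: 1, 2: 1}
See 5: counts = {4: 2, 1: 1, 2: 1, 5: 1}
See 5: counts = {4: 2, 1: 1, 2: 1, 5: 2}
See 4: counts = {4: 3, 1: 1, 2: 1, 5: 2}
See 5: counts = {4: 3, 1: 1, 2: 1, 5: 3}

{4: 3, 1: 1, 2: 1, 5: 3}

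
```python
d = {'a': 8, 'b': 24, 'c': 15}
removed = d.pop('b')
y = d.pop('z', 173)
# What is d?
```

After line 1: d = {'a': 8, 'b': 24, 'c': 15}
After line 2 (pop 'b' returns 24): d = {'a': 8, 'c': 15}, removed = 24
After line 3 (pop 'z' missing, returns default 173): d = {'a': 8, 'c': 15}, y = 173

{'a': 8, 'c': 15}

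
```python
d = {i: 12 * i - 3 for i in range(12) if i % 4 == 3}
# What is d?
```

{3: 33, 7: 81, 11: 129}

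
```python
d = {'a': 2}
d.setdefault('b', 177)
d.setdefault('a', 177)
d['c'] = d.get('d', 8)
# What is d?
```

After line 1: d = {'a': 2}
After line 2 (setdefault adds 'b'=177): d = {'a': 2, 'b': 177}
After line 3 (setdefault 'a' no-op, already exists): d = {'a': 2, 'b': 177}
After line 4 (get('d', 8) returns default since 'd' not in d): d = {'a': 2, 'b': 177, 'c': 8}

{'a': 2, 'b': 177, 'c': 8}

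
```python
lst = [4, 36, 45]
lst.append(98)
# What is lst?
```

[4, 36, 45, 98]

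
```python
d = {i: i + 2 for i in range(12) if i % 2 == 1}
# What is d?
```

{1: 3, 3: 5, 5: 7, 7: 9, 9: 11, 11: 13}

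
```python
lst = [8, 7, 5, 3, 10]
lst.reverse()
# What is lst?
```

[10, 3, 5, 7, 8]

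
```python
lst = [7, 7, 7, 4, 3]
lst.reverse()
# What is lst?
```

[3, 4, 7, 7, 7]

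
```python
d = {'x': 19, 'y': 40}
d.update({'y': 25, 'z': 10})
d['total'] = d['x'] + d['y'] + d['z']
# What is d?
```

After line 1: d = {'x': 19, 'y': 40}
After line 2 (y overwritten, z added): d = {'x': 19, 'y': 25, 'z': 10}
After line 3 (total = 19 + 25 + 10 = 54): d = {'x': 19, 'y': 25, 'z': 10, 'total': 54}

{'x': 19, 'y': 25, 'z': 10, 'total': 54}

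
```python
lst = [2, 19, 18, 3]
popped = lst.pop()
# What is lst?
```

[2, 19, 18]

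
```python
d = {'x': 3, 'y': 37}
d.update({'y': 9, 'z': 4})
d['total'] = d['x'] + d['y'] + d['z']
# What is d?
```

After line 1: d = {'x': 3, 'y': 37}
After line 2 (y overwritten, z added): d = {'x': 3, 'y': 9, 'z': 4}
After line 3 (total = 3 + 9 + 4 = 16): d = {'x': 3, 'y': 9, 'z': 4, 'total': 16}

{'x': 3, 'y': 9, 'z': 4, 'total': 16}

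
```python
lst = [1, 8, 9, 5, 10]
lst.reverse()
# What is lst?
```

[10, 5, 9, 8, 1]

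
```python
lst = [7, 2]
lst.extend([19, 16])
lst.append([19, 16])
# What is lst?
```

After line 1: lst = [7, 2]
After line 2 (extend unpacks [19, 16]): lst = [7, 2, 19, 16]
After line 3 (append adds [19, 16] as single element): lst = [7, 2, 19, 16, [19, 16]]

[7, 2, 19, 16, [19, 16]]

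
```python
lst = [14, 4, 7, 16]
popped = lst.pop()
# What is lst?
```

[14, 4, 7]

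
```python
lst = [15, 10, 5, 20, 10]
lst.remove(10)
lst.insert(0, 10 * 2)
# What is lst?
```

After line 1: lst = [15, 10, 5, 20, 10]
After line 2 (remove first 10): lst = [15, 5, 20, 10]
After line 3 (insert 20 at index 0): lst = [20, 15, 5, 20, 10]

[20, 15, 5, 20, 10]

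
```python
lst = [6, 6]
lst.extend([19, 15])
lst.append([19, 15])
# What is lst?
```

After line 1: lst = [6, 6]
After line 2 (extend unpacks [19, 15]): lst = [6, 6, 19, 15]
After line 3 (append adds [19, 15] as single element): lst = [6, 6, 19, 15, [19, 15]]

[6, 6, 19, 15, [19, 15]]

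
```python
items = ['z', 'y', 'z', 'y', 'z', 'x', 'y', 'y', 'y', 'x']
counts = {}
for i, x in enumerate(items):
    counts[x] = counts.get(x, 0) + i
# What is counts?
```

Initial: counts = {}, items = ['z', 'y', 'z', 'y', 'z', 'x', 'y', 'y', 'y', 'x']
i=0, x='z': counts = {'z': 0}
i=1, x='y': counts = {'z': 0, 'y': 1}
i=2, x='z': counts = {'z': 2, 'y': 1}
i=3, x='y': counts = {'z': 2, 'y': 4}
i=4, x='z': counts = {'z': 6, 'y': 4}
i=5, x='x': counts = {'z': 6, 'y': 4, 'x': 5}
i=6, x='y': counts = {'z': 6, 'y': 10, 'x': 5}
i=7, x='y': counts = {'z': 6, 'y': 17, 'x': 5}
i=8, x='y': counts = {'z': 6, 'y': 25, 'x': 5}
i=9, x='x': counts = {'z': 6, 'y': 25, 'x': 14}

{'z': 6, 'y': 25, 'x': 14}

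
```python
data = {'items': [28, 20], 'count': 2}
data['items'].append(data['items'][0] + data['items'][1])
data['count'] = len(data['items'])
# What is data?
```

After line 1: data = {'items': [28, 20], 'count': 2}
After line 2 (append 28 + 20 = 48): data = {'items': [28, 20, 48], 'count': 2}
After line 3 (count = len(items) = 3): data = {'items': [28, 20, 48], 'count': 3}

{'items': [28, 20, 48], 'count': 3}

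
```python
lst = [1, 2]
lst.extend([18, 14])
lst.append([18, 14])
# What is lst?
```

After line 1: lst = [1, 2]
After line 2 (extend unpacks [18, 14]): lst = [1, 2, 18, 14]
After line 3 (append adds [18, 14] as single element): lst = [1, 2, 18, 14, [18, 14]]

[1, 2, 18, 14, [18, 14]]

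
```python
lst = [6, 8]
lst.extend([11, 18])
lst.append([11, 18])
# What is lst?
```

After line 1: lst = [6, 8]
After line 2 (extend unpacks [11, 18]): lst = [6, 8, 11, 18]
After line 3 (append adds [11, 18] as single element): lst = [6, 8, 11, 18, [11, 18]]

[6, 8, 11, 18, [11, 18]]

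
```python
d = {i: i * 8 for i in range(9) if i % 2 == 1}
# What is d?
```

{1: 8, 3: 24, 5: 40, 7: 56}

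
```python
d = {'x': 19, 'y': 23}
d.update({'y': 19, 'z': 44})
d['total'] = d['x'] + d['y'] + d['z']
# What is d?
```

After line 1: d = {'x': 19, 'y': 23}
After line 2 (y overwritten, z added): d = {'x': 19, 'y': 19, 'z': 44}
After line 3 (total = 19 + 19 + 44 = 82): d = {'x': 19, 'y': 19, 'z': 44, 'total': 82}

{'x': 19, 'y': 19, 'z': 44, 'total': 82}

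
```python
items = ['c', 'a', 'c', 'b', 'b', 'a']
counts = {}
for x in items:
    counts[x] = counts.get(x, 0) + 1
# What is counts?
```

Initial: counts = {}, items = ['c', 'a', 'c', 'b', 'b', 'a']
See 'c': counts = {'c': 1}
See 'a': counts = {'c': 1, 'a': 1}
See 'c': counts = {'c': 2, 'a': 1}
See 'b': counts = {'c': 2, 'a': 1, 'b': 1}
See 'b': counts = {'c': 2, 'a': 1, 'b': 2}
See 'a': counts = {'c': 2, 'a': 2, 'b': 2}

{'c': 2, 'a': 2, 'b': 2}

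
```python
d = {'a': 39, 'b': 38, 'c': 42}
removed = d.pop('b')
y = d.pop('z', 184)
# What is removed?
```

After line 1: d = {'a': 39, 'b': 38, 'c': 42}
After line 2 (pop 'b' returns 38): d = {'a': 39, 'c': 42}, removed = 38
After line 3 (pop 'z' missing, returns default 184): d = {'a': 39, 'c': 42}, y = 184

38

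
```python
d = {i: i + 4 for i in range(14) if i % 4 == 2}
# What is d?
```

{2: 6, 6: 10, 10: 14}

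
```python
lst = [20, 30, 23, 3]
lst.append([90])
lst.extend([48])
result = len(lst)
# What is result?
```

After line 1: lst = [20, 30, 23, 3]
After line 2 (append adds [90] as single element): lst = [20, 30, 23, 3, [90]]
After line 3 (extend unpacks [48], adds 48): lst = [20, 30, 23, 3, [90], 48]
After line 4: result = len(lst) = 6

6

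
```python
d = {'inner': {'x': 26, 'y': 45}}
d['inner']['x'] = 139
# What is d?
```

After line 1: d = {'inner': {'x': 26, 'y': 45}}
After line 2 (inner x overwritten): d = {'inner': {'x': 139, 'y': 45}}

{'inner': {'x': 139, 'y': 45}}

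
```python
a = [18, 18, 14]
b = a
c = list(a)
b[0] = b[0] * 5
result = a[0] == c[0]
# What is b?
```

After line 1: a = [18, 18, 14]
After line 2 (b = a, alias): a = [18, 18, 14], b = [18, 18, 14]
After line 3 (c = list(a) is a copy, new object): c = [18, 18, 14]
After line 4 (b[0] = 18 * 5 = 90; mutates shared a/b): a = b = [90, 18, 14], c = [18, 18, 14]
After line 5 (a[0] = 90, c[0] = 18; result = False)

[90, 18, 14]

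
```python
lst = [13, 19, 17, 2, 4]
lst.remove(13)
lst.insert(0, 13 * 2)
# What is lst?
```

After line 1: lst = [13, 19, 17, 2, 4]
After line 2 (remove first 13): lst = [19, 17, 2, 4]
After line 3 (insert 26 at index 0): lst = [26, 19, 17, 2, 4]

[26, 19, 17, 2, 4]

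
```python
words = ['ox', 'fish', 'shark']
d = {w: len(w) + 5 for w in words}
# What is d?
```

{'ox': 7, 'fish': 9, 'shark': 10}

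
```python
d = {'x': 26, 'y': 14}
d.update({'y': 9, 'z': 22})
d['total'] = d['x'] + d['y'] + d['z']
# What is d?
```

After line 1: d = {'x': 26, 'y': 14}
After line 2 (y overwritten, z added): d = {'x': 26, 'y': 9, 'z': 22}
After line 3 (total = 26 + 9 + 22 = 57): d = {'x': 26, 'y': 9, 'z': 22, 'total': 57}

{'x': 26, 'y': 9, 'z': 22, 'total': 57}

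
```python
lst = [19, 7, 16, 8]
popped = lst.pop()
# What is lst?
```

[19, 7, 16]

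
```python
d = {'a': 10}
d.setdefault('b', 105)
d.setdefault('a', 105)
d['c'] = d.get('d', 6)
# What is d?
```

After line 1: d = {'a': 10}
After line 2 (setdefault adds 'b'=105): d = {'a': 10, 'b': 105}
After line 3 (setdefault 'a' no-op, already exists): d = {'a': 10, 'b': 105}
After line 4 (get('d', 6) returns default since 'd' not in d): d = {'a': 10, 'b': 105, 'c': 6}

{'a': 10, 'b': 105, 'c': 6}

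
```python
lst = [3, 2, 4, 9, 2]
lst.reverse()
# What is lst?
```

[2, 9, 4, 2, 3]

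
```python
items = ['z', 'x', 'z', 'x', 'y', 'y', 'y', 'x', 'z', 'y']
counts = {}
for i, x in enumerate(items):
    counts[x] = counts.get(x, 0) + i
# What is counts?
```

Initial: counts = {}, items = ['z', 'x', 'z', 'x', 'y', 'y', 'y', 'x', 'z', 'y']
i=0, x='z': counts = {'z': 0}
i=1, x='x': counts = {'z': 0, 'x': 1}
i=2, x='z': counts = {'z': 2, 'x': 1}
i=3, x='x': counts = {'z': 2, 'x': 4}
i=4, x='y': counts = {'z': 2, 'x': 4, 'y': 4}
i=5, x='y': counts = {'z': 2, 'x': 4, 'y': 9}
i=6, x='y': counts = {'z': 2, 'x': 4, 'y': 15}
i=7, x='x': counts = {'z': 2, 'x': 11, 'y': 15}
i=8, x='z': counts = {'z': 10, 'x': 11, 'y': 15}
i=9, x='y': counts = {'z': 10, 'x': 11, 'y': 24}

{'z': 10, 'x': 11, 'y': 24}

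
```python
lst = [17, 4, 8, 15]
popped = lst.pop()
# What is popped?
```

15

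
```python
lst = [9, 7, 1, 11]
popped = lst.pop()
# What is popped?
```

11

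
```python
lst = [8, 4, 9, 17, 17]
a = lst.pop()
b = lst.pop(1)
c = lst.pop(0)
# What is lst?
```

After line 1: lst = [8, 4, 9, 17, 17]
After line 2 (pop() -> a = 17): lst = [8, 4, 9, 17]
After line 3 (pop(1) -> b = 4): lst = [8, 9, 17]
After line 4 (pop(0) -> c = 8): lst = [9, 17]

[9, 17]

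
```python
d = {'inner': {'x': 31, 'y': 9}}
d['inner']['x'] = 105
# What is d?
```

After line 1: d = {'inner': {'x': 31, 'y': 9}}
After line 2 (inner x overwritten): d = {'inner': {'x': 105, 'y': 9}}

{'inner': {'x': 105, 'y': 9}}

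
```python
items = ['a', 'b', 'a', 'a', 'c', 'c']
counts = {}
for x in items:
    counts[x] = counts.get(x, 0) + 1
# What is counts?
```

Initial: counts = {}, items = ['a', 'b', 'a', 'a', 'c', 'c']
See 'a': counts = {'a': 1}
See 'b': counts = {'a': 1, 'b': 1}
See 'a': counts = {'a': 2, 'b': 1}
See 'a': counts = {'a': 3, 'b': 1}
See 'c': counts = {'a': 3, 'b': 1, 'c': 1}
See 'c': counts = {'a': 3, 'b': 1, 'c': 2}

{'a': 3, 'b': 1, 'c': 2}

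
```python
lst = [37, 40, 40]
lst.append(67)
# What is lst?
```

[37, 40, 40, 67]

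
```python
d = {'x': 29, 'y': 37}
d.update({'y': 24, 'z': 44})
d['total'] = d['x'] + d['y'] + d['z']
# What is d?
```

After line 1: d = {'x': 29, 'y': 37}
After line 2 (y overwritten, z added): d = {'x': 29, 'y': 24, 'z': 44}
After line 3 (total = 29 + 24 + 44 = 97): d = {'x': 29, 'y': 24, 'z': 44, 'total': 97}

{'x': 29, 'y': 24, 'z': 44, 'total': 97}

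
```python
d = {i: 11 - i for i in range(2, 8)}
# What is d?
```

{2: 9, 3: 8, 4: 7, 5: 6, 6: 5, 7: 4}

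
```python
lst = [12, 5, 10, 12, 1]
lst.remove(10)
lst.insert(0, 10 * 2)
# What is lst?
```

After line 1: lst = [12, 5, 10, 12, 1]
After line 2 (remove first 10): lst = [12, 5, 12, 1]
After line 3 (insert 20 at index 0): lst = [20, 12, 5, 12, 1]

[20, 12, 5, 12, 1]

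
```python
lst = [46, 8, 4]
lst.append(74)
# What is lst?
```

[46, 8, 4, 74]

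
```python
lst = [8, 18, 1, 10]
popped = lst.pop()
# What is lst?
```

[8, 18, 1]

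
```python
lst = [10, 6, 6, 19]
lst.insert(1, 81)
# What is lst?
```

[10, 81, 6, 6, 19]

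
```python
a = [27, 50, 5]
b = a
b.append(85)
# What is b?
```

After line 1: a = [27, 50, 5]
After line 2 (b = a is an alias, same object): a = [27, 50, 5], b = [27, 50, 5]
After line 3 (b.append mutates the shared list): a = [27, 50, 5, 85], b = [27, 50, 5, 85]

[27, 50, 5, 85]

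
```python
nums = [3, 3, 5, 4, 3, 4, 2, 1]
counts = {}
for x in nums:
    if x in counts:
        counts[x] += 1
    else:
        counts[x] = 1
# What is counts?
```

Initial: counts = {}, nums = [3, 3, 5, 4, 3, 4, 2, 1]
See 3: counts = {3: 1}
See 3: counts = {3: 2}
See 5: counts = {3: 2, 5: 1}
See 4: counts = {3: 2, 5: 1, 4: 1}
See 3: counts = {3: 3, 5: 1, 4: 1}
See 4: counts = {3: 3, 5: 1, 4: 2}
See 2: counts = {3: 3, 5: 1, 4: 2, 2: 1}
See 1: counts = {3: 3, 5: 1, 4: 2, 2: 1, 1: 1}

{3: 3, 5: 1, 4: 2, 2: 1, 1: 1}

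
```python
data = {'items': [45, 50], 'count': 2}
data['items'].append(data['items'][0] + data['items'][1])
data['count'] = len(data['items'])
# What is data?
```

After line 1: data = {'items': [45, 50], 'count': 2}
After line 2 (append 45 + 50 = 95): data = {'items': [45, 50, 95], 'count': 2}
After line 3 (count = len(items) = 3): data = {'items': [45, 50, 95], 'count': 3}

{'items': [45, 50, 95], 'count': 3}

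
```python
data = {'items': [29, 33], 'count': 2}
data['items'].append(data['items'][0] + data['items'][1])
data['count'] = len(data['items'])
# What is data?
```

After line 1: data = {'items': [29, 33], 'count': 2}
After line 2 (append 29 + 33 = 62): data = {'items': [29, 33, 62], 'count': 2}
After line 3 (count = len(items) = 3): data = {'items': [29, 33, 62], 'count': 3}

{'items': [29, 33, 62], 'count': 3}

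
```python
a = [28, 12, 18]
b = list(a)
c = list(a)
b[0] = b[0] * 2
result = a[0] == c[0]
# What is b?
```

After line 1: a = [28, 12, 18]
After line 2 (b = list(a), copy): a = [28, 12, 18], b = [28, 12, 18]
After line 3 (c = list(a) is a copy, new object): c = [28, 12, 18]
After line 4 (b[0] = 28 * 2 = 56; only b mutates (copy)): a = [28, 12, 18], b = [56, 12, 18], c = [28, 12, 18]
After line 5 (a[0] = 28, c[0] = 28; result = True)

[56, 12, 18]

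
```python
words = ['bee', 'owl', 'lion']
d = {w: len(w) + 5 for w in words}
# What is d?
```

{'bee': 8, 'owl': 8, 'lion': 9}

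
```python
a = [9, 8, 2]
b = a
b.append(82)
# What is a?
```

After line 1: a = [9, 8, 2]
After line 2 (b = a is an alias, same object): a = [9, 8, 2], b = [9, 8, 2]
After line 3 (b.append mutates the shared list): a = [9, 8, 2, 82], b = [9, 8, 2, 82]

[9, 8, 2, 82]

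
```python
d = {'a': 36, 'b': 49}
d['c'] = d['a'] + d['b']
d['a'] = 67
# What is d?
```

After line 1: d = {'a': 36, 'b': 49}
After line 2 (d['c'] = 36 + 49): d = {'a': 36, 'b': 49, 'c': 85}
After line 3: d = {'a': 67, 'b': 49, 'c': 85}

{'a': 67, 'b': 49, 'c': 85}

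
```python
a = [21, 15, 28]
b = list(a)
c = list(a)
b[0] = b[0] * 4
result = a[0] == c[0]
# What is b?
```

After line 1: a = [21, 15, 28]
After line 2 (b = list(a), copy): a = [21, 15, 28], b = [21, 15, 28]
After line 3 (c = list(a) is a copy, new object): c = [21, 15, 28]
After line 4 (b[0] = 21 * 4 = 84; only b mutates (copy)): a = [21, 15, 28], b = [84, 15, 28], c = [21, 15, 28]
After line 5 (a[0] = 21, c[0] = 21; result = True)

[84, 15, 28]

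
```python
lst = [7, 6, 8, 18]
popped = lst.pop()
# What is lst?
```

[7, 6, 8]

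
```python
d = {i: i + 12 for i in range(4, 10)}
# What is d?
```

{4: 16, 5: 17, 6: 18, 7: 19, 8: 20, 9: 21}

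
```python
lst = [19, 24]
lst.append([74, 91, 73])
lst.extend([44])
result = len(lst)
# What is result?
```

After line 1: lst = [19, 24]
After line 2 (append adds [74, 91, 73] as single element): lst = [19, 24, [74, 91, 73]]
After line 3 (extend unpacks [44], adds 44): lst = [19, 24, [74, 91, 73], 44]
After line 4: result = len(lst) = 4

4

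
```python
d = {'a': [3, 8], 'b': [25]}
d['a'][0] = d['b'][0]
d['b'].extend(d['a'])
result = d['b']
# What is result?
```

After line 1: d = {'a': [3, 8], 'b': [25]}
After line 2 (a[0] = b[0] = 25): d = {'a': [25, 8], 'b': [25]}
After line 3 (b.extend(a) appends [25, 8]): d = {'a': [25, 8], 'b': [25, 25, 8]}
After line 4: result = d['b'] = [25, 25, 8]

[25, 25, 8]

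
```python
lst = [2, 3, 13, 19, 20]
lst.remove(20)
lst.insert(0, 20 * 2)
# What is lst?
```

After line 1: lst = [2, 3, 13, 19, 20]
After line 2 (remove first 20): lst = [2, 3, 13, 19]
After line 3 (insert 40 at index 0): lst = [40, 2, 3, 13, 19]

[40, 2, 3, 13, 19]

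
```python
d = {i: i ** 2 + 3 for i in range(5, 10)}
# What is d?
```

{5: 28, 6: 39, 7: 52, 8: 67, 9: 84}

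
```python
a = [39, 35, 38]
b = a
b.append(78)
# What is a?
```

After line 1: a = [39, 35, 38]
After line 2 (b = a is an alias, same object): a = [39, 35, 38], b = [39, 35, 38]
After line 3 (b.append mutates the shared list): a = [39, 35, 38, 78], b = [39, 35, 38, 78]

[39, 35, 38, 78]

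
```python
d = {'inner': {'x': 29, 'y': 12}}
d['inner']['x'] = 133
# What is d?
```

After line 1: d = {'inner': {'x': 29, 'y': 12}}
After line 2 (inner x overwritten): d = {'inner': {'x': 133, 'y': 12}}

{'inner': {'x': 133, 'y': 12}}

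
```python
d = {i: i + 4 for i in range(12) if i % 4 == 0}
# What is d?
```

{0: 4, 4: 8, 8: 12}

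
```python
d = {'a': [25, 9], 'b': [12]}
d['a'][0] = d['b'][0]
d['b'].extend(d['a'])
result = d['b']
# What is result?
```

After line 1: d = {'a': [25, 9], 'b': [12]}
After line 2 (a[0] = b[0] = 12): d = {'a': [12, 9], 'b': [12]}
After line 3 (b.extend(a) appends [12, 9]): d = {'a': [12, 9], 'b': [12, 12, 9]}
After line 4: result = d['b'] = [12, 12, 9]

[12, 12, 9]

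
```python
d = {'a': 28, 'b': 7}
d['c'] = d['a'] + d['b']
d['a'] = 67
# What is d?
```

After line 1: d = {'a': 28, 'b': 7}
After line 2 (d['c'] = 28 + 7): d = {'a': 28, 'b': 7, 'c': 35}
After line 3: d = {'a': 67, 'b': 7, 'c': 35}

{'a': 67, 'b': 7, 'c': 35}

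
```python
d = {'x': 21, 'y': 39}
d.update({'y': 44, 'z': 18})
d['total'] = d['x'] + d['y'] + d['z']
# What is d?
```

After line 1: d = {'x': 21, 'y': 39}
After line 2 (y overwritten, z added): d = {'x': 21, 'y': 44, 'z': 18}
After line 3 (total = 21 + 44 + 18 = 83): d = {'x': 21, 'y': 44, 'z': 18, 'total': 83}

{'x': 21, 'y': 44, 'z': 18, 'total': 83}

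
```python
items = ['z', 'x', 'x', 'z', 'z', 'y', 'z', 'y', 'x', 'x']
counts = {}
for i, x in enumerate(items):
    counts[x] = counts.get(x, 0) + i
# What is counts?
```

Initial: counts = {}, items = ['z', 'x', 'x', 'z', 'z', 'y', 'z', 'y', 'x', 'x']
i=0, x='z': counts = {'z': 0}
i=1, x='x': counts = {'z': 0, 'x': 1}
i=2, x='x': counts = {'z': 0, 'x': 3}
i=3, x='z': counts = {'z': 3, 'x': 3}
i=4, x='z': counts = {'z': 7, 'x': 3}
i=5, x='y': counts = {'z': 7, 'x': 3, 'y': 5}
i=6, x='z': counts = {'z': 13, 'x': 3, 'y': 5}
i=7, x='y': counts = {'z': 13, 'x': 3, 'y': 12}
i=8, x='x': counts = {'z': 13, 'x': 11, 'y': 12}
i=9, x='x': counts = {'z': 13, 'x': 20, 'y': 12}

{'z': 13, 'x': 20, 'y': 12}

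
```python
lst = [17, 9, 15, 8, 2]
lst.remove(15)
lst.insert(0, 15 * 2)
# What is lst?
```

After line 1: lst = [17, 9, 15, 8, 2]
After line 2 (remove first 15): lst = [17, 9, 8, 2]
After line 3 (insert 30 at index 0): lst = [30, 17, 9, 8, 2]

[30, 17, 9, 8, 2]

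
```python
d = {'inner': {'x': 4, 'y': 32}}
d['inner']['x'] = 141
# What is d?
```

After line 1: d = {'inner': {'x': 4, 'y': 32}}
After line 2 (inner x overwritten): d = {'inner': {'x': 141, 'y': 32}}

{'inner': {'x': 141, 'y': 32}}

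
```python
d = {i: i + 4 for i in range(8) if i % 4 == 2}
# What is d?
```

{2: 6, 6: 10}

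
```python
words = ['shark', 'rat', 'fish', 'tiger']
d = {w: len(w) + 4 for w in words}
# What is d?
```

{'shark': 9, 'rat': 7, 'fish': 8, 'tiger': 9}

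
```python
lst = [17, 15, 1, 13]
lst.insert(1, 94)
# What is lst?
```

[17, 94, 15, 1, 13]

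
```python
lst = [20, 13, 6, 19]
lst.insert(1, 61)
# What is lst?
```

[20, 61, 13, 6, 19]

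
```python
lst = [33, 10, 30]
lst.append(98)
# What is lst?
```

[33, 10, 30, 98]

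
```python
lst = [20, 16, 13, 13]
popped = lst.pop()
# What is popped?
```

13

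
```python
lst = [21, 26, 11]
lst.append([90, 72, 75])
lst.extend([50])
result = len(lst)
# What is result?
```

After line 1: lst = [21, 26, 11]
After line 2 (append adds [90, 72, 75] as single element): lst = [21, 26, 11, [90, 72, 75]]
After line 3 (extend unpacks [50], adds 50): lst = [21, 26, 11, [90, 72, 75], 50]
After line 4: result = len(lst) = 5

5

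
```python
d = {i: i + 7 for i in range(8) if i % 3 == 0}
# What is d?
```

{0: 7, 3: 10, 6: 13}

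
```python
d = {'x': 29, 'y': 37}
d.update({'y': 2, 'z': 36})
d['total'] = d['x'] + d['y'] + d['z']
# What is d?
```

After line 1: d = {'x': 29, 'y': 37}
After line 2 (y overwritten, z added): d = {'x': 29, 'y': 2, 'z': 36}
After line 3 (total = 29 + 2 + 36 = 67): d = {'x': 29, 'y': 2, 'z': 36, 'total': 67}

{'x': 29, 'y': 2, 'z': 36, 'total': 67}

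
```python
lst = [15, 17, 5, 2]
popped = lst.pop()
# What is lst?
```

[15, 17, 5]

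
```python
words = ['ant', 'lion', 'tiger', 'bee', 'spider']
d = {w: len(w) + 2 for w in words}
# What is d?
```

{'ant': 5, 'lion': 6, 'tiger': 7, 'bee': 5, 'spider': 8}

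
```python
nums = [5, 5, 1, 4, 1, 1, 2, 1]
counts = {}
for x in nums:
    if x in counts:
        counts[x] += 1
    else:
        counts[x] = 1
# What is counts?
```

Initial: counts = {}, nums = [5, 5, 1, 4, 1, 1, 2, 1]
See 5: counts = {5: 1}
See 5: counts = {5: 2}
See 1: counts = {5: 2, 1: 1}
See 4: counts = {5: 2, 1: 1, 4: 1}
See 1: counts = {5: 2, 1: 2, 4: 1}
See 1: counts = {5: 2, 1: 3, 4: 1}
See 2: counts = {5: 2, 1: 3, 4: 1, 2: 1}
See 1: counts = {5: 2, 1: 4, 4: 1, 2: 1}

{5: 2, 1: 4, 4: 1, 2: 1}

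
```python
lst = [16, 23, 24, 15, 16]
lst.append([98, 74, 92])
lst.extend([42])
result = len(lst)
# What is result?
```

After line 1: lst = [16, 23, 24, 15, 16]
After line 2 (append adds [98, 74, 92] as single element): lst = [16, 23, 24, 15, 16, [98, 74, 92]]
After line 3 (extend unpacks [42], adds 42): lst = [16, 23, 24, 15, 16, [98, 74, 92], 42]
After line 4: result = len(lst) = 7

7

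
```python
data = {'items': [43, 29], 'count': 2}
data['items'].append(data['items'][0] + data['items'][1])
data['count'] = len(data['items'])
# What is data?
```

After line 1: data = {'items': [43, 29], 'count': 2}
After line 2 (append 43 + 29 = 72): data = {'items': [43, 29, 72], 'count': 2}
After line 3 (count = len(items) = 3): data = {'items': [43, 29, 72], 'count': 3}

{'items': [43, 29, 72], 'count': 3}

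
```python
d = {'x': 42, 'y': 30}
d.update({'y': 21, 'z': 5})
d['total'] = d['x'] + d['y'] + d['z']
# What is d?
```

After line 1: d = {'x': 42, 'y': 30}
After line 2 (y overwritten, z added): d = {'x': 42, 'y': 21, 'z': 5}
After line 3 (total = 42 + 21 + 5 = 68): d = {'x': 42, 'y': 21, 'z': 5, 'total': 68}

{'x': 42, 'y': 21, 'z': 5, 'total': 68}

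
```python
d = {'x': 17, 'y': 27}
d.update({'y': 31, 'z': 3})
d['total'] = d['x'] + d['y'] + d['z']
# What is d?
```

After line 1: d = {'x': 17, 'y': 27}
After line 2 (y overwritten, z added): d = {'x': 17, 'y': 31, 'z': 3}
After line 3 (total = 17 + 31 + 3 = 51): d = {'x': 17, 'y': 31, 'z': 3, 'total': 51}

{'x': 17, 'y': 31, 'z': 3, 'total': 51}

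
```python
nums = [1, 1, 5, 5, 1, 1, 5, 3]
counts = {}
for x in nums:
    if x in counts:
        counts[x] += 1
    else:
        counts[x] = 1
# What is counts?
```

Initial: counts = {}, nums = [1, 1, 5, 5, 1, 1, 5, 3]
See 1: counts = {1: 1}
See 1: counts = {1: 2}
See 5: counts = {1: 2, 5: 1}
See 5: counts = {1: 2, 5: 2}
See 1: counts = {1: 3, 5: 2}
See 1: counts = {1: 4, 5: 2}
See 5: counts = {1: 4, 5: 3}
See 3: counts = {1: 4, 5: 3, 3: 1}

{1: 4, 5: 3, 3: 1}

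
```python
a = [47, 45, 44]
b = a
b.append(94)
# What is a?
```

After line 1: a = [47, 45, 44]
After line 2 (b = a is an alias, same object): a = [47, 45, 44], b = [47, 45, 44]
After line 3 (b.append mutates the shared list): a = [47, 45, 44, 94], b = [47, 45, 44, 94]

[47, 45, 44, 94]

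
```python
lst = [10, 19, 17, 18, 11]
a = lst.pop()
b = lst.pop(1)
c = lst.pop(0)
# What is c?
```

After line 1: lst = [10, 19, 17, 18, 11]
After line 2 (pop() -> a = 11): lst = [10, 19, 17, 18]
After line 3 (pop(1) -> b = 19): lst = [10, 17, 18]
After line 4 (pop(0) -> c = 10): lst = [17, 18]

10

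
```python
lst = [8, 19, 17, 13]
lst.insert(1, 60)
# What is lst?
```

[8, 60, 19, 17, 13]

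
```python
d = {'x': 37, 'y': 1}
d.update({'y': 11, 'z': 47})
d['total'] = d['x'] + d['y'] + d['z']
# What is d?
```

After line 1: d = {'x': 37, 'y': 1}
After line 2 (y overwritten, z added): d = {'x': 37, 'y': 11, 'z': 47}
After line 3 (total = 37 + 11 + 47 = 95): d = {'x': 37, 'y': 11, 'z': 47, 'total': 95}

{'x': 37, 'y': 11, 'z': 47, 'total': 95}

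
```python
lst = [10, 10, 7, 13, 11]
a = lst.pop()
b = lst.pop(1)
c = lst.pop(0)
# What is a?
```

After line 1: lst = [10, 10, 7, 13, 11]
After line 2 (pop() -> a = 11): lst = [10, 10, 7, 13]
After line 3 (pop(1) -> b = 10): lst = [10, 7, 13]
After line 4 (pop(0) -> c = 10): lst = [7, 13]

11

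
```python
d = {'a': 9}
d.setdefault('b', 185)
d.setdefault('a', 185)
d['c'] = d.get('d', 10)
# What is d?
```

After line 1: d = {'a': 9}
After line 2 (setdefault adds 'b'=185): d = {'a': 9, 'b': 185}
After line 3 (setdefault 'a' no-op, already exists): d = {'a': 9, 'b': 185}
After line 4 (get('d', 10) returns default since 'd' not in d): d = {'a': 9, 'b': 185, 'c': 10}

{'a': 9, 'b': 185, 'c': 10}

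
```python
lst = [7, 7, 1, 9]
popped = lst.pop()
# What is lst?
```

[7, 7, 1]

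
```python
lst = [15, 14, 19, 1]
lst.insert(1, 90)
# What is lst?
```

[15, 90, 14, 19, 1]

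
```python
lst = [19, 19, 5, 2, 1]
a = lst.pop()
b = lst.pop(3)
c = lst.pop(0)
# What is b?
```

After line 1: lst = [19, 19, 5, 2, 1]
After line 2 (pop() -> a = 1): lst = [19, 19, 5, 2]
After line 3 (pop(3) -> b = 2): lst = [19, 19, 5]
After line 4 (pop(0) -> c = 19): lst = [19, 5]

2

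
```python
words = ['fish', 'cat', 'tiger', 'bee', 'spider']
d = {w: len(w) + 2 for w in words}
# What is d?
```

{'fish': 6, 'cat': 5, 'tiger': 7, 'bee': 5, 'spider': 8}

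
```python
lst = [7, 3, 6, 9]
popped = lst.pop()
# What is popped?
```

9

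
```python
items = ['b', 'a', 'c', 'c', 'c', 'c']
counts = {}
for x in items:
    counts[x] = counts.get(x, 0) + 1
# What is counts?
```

Initial: counts = {}, items = ['b', 'a', 'c', 'c', 'c', 'c']
See 'b': counts = {'b': 1}
See 'a': counts = {'b': 1, 'a': 1}
See 'c': counts = {'b': 1, 'a': 1, 'c': 1}
See 'c': counts = {'b': 1, 'a': 1, 'c': 2}
See 'c': counts = {'b': 1, 'a': 1, 'c': 3}
See 'c': counts = {'b': 1, 'a': 1, 'c': 4}

{'b': 1, 'a': 1, 'c': 4}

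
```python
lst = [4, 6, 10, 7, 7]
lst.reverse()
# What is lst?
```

[7, 7, 10, 6, 4]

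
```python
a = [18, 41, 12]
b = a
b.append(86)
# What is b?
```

After line 1: a = [18, 41, 12]
After line 2 (b = a is an alias, same object): a = [18, 41, 12], b = [18, 41, 12]
After line 3 (b.append mutates the shared list): a = [18, 41, 12, 86], b = [18, 41, 12, 86]

[18, 41, 12, 86]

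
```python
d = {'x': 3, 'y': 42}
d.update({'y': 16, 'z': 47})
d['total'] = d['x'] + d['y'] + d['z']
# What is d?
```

After line 1: d = {'x': 3, 'y': 42}
After line 2 (y overwritten, z added): d = {'x': 3, 'y': 16, 'z': 47}
After line 3 (total = 3 + 16 + 47 = 66): d = {'x': 3, 'y': 16, 'z': 47, 'total': 66}

{'x': 3, 'y': 16, 'z': 47, 'total': 66}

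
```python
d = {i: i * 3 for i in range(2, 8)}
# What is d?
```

{2: 6, 3: 9, 4: 12, 5: 15, 6: 18, 7: 21}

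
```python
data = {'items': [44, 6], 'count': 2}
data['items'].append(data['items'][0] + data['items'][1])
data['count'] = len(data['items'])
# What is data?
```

After line 1: data = {'items': [44, 6], 'count': 2}
After line 2 (append 44 + 6 = 50): data = {'items': [44, 6, 50], 'count': 2}
After line 3 (count = len(items) = 3): data = {'items': [44, 6, 50], 'count': 3}

{'items': [44, 6, 50], 'count': 3}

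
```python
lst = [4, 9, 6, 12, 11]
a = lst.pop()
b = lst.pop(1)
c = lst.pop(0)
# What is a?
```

After line 1: lst = [4, 9, 6, 12, 11]
After line 2 (pop() -> a = 11): lst = [4, 9, 6, 12]
After line 3 (pop(1) -> b = 9): lst = [4, 6, 12]
After line 4 (pop(0) -> c = 4): lst = [6, 12]

11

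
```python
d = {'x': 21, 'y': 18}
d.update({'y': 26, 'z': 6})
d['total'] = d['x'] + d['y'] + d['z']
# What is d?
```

After line 1: d = {'x': 21, 'y': 18}
After line 2 (y overwritten, z added): d = {'x': 21, 'y': 26, 'z': 6}
After line 3 (total = 21 + 26 + 6 = 53): d = {'x': 21, 'y': 26, 'z': 6, 'total': 53}

{'x': 21, 'y': 26, 'z': 6, 'total': 53}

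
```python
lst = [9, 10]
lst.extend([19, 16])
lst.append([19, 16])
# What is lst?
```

After line 1: lst = [9, 10]
After line 2 (extend unpacks [19, 16]): lst = [9, 10, 19, 16]
After line 3 (append adds [19, 16] as single element): lst = [9, 10, 19, 16, [19, 16]]

[9, 10, 19, 16, [19, 16]]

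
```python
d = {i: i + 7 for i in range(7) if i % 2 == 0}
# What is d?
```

{0: 7, 2: 9, 4: 11, 6: 13}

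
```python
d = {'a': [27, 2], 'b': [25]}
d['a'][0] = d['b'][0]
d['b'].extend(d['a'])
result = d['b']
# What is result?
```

After line 1: d = {'a': [27, 2], 'b': [25]}
After line 2 (a[0] = b[0] = 25): d = {'a': [25, 2], 'b': [25]}
After line 3 (b.extend(a) appends [25, 2]): d = {'a': [25, 2], 'b': [25, 25, 2]}
After line 4: result = d['b'] = [25, 25, 2]

[25, 25, 2]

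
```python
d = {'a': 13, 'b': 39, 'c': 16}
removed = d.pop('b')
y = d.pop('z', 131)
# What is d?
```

After line 1: d = {'a': 13, 'b': 39, 'c': 16}
After line 2 (pop 'b' returns 39): d = {'a': 13, 'c': 16}, removed = 39
After line 3 (pop 'z' missing, returns default 131): d = {'a': 13, 'c': 16}, y = 131

{'a': 13, 'c': 16}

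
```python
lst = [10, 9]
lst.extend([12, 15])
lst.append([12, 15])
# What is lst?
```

After line 1: lst = [10, 9]
After line 2 (extend unpacks [12, 15]): lst = [10, 9, 12, 15]
After line 3 (append adds [12, 15] as single element): lst = [10, 9, 12, 15, [12, 15]]

[10, 9, 12, 15, [12, 15]]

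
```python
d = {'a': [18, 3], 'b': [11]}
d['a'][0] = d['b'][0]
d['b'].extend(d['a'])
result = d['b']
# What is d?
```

After line 1: d = {'a': [18, 3], 'b': [11]}
After line 2 (a[0] = b[0] = 11): d = {'a': [11, 3], 'b': [11]}
After line 3 (b.extend(a) appends [11, 3]): d = {'a': [11, 3], 'b': [11, 11, 3]}
After line 4: result = d['b'] = [11, 11, 3]

{'a': [11, 3], 'b': [11, 11, 3]}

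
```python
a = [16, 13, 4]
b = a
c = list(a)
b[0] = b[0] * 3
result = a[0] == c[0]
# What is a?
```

After line 1: a = [16, 13, 4]
After line 2 (b = a, alias): a = [16, 13, 4], b = [16, 13, 4]
After line 3 (c = list(a) is a copy, new object): c = [16, 13, 4]
After line 4 (b[0] = 16 * 3 = 48; mutates shared a/b): a = b = [48, 13, 4], c = [16, 13, 4]
After line 5 (a[0] = 48, c[0] = 16; result = False)

[48, 13, 4]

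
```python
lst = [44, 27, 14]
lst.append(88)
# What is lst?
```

[44, 27, 14, 88]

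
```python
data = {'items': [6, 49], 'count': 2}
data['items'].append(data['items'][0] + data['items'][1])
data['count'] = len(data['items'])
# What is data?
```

After line 1: data = {'items': [6, 49], 'count': 2}
After line 2 (append 6 + 49 = 55): data = {'items': [6, 49, 55], 'count': 2}
After line 3 (count = len(items) = 3): data = {'items': [6, 49, 55], 'count': 3}

{'items': [6, 49, 55], 'count': 3}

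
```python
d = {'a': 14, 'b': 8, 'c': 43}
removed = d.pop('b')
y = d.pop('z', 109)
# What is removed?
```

After line 1: d = {'a': 14, 'b': 8, 'c': 43}
After line 2 (pop 'b' returns 8): d = {'a': 14, 'c': 43}, removed = 8
After line 3 (pop 'z' missing, returns default 109): d = {'a': 14, 'c': 43}, y = 109

8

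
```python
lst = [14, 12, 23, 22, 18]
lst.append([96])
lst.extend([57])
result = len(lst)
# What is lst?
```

After line 1: lst = [14, 12, 23, 22, 18]
After line 2 (append adds [96] as single element): lst = [14, 12, 23, 22, 18, [96]]
After line 3 (extend unpacks [57], adds 57): lst = [14, 12, 23, 22, 18, [96], 57]
After line 4: result = len(lst) = 7

[14, 12, 23, 22, 18, [96], 57]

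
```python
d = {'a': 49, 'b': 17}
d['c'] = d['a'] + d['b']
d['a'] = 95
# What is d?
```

After line 1: d = {'a': 49, 'b': 17}
After line 2 (d['c'] = 49 + 17): d = {'a': 49, 'b': 17, 'c': 66}
After line 3: d = {'a': 95, 'b': 17, 'c': 66}

{'a': 95, 'b': 17, 'c': 66}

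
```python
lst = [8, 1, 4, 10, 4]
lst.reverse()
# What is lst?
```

[4, 10, 4, 1, 8]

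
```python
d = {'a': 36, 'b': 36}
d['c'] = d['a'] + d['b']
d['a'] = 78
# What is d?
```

After line 1: d = {'a': 36, 'b': 36}
After line 2 (d['c'] = 36 + 36): d = {'a': 36, 'b': 36, 'c': 72}
After line 3: d = {'a': 78, 'b': 36, 'c': 72}

{'a': 78, 'b': 36, 'c': 72}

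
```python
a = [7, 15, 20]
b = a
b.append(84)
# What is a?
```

After line 1: a = [7, 15, 20]
After line 2 (b = a is an alias, same object): a = [7, 15, 20], b = [7, 15, 20]
After line 3 (b.append mutates the shared list): a = [7, 15, 20, 84], b = [7, 15, 20, 84]

[7, 15, 20, 84]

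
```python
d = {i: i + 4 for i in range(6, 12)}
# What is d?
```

{6: 10, 7: 11, 8: 12, 9: 13, 10: 14, 11: 15}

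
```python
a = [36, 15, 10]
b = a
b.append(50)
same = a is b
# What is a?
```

After line 1: a = [36, 15, 10]
After line 2 (b = a is an alias, same object): a = [36, 15, 10], b = [36, 15, 10]
After line 3 (b.append mutates the shared list): a = [36, 15, 10, 50], b = [36, 15, 10, 50]
After line 4 (same = a is b; same object -> True): same = True

[36, 15, 10, 50]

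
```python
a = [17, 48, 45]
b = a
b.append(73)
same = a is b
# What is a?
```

After line 1: a = [17, 48, 45]
After line 2 (b = a is an alias, same object): a = [17, 48, 45], b = [17, 48, 45]
After line 3 (b.append mutates the shared list): a = [17, 48, 45, 73], b = [17, 48, 45, 73]
After line 4 (same = a is b; same object -> True): same = True

[17, 48, 45, 73]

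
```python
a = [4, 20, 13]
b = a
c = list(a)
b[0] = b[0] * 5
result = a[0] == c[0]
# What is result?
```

After line 1: a = [4, 20, 13]
After line 2 (b = a, alias): a = [4, 20, 13], b = [4, 20, 13]
After line 3 (c = list(a) is a copy, new object): c = [4, 20, 13]
After line 4 (b[0] = 4 * 5 = 20; mutates shared a/b): a = b = [20, 20, 13], c = [4, 20, 13]
After line 5 (a[0] = 20, c[0] = 4; result = False)

False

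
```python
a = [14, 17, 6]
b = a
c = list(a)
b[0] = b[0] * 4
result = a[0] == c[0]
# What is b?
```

After line 1: a = [14, 17, 6]
After line 2 (b = a, alias): a = [14, 17, 6], b = [14, 17, 6]
After line 3 (c = list(a) is a copy, new object): c = [14, 17, 6]
After line 4 (b[0] = 14 * 4 = 56; mutates shared a/b): a = b = [56, 17, 6], c = [14, 17, 6]
After line 5 (a[0] = 56, c[0] = 14; result = False)

[56, 17, 6]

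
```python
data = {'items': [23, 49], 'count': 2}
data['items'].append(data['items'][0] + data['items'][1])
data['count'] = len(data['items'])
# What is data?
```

After line 1: data = {'items': [23, 49], 'count': 2}
After line 2 (append 23 + 49 = 72): data = {'items': [23, 49, 72], 'count': 2}
After line 3 (count = len(items) = 3): data = {'items': [23, 49, 72], 'count': 3}

{'items': [23, 49, 72], 'count': 3}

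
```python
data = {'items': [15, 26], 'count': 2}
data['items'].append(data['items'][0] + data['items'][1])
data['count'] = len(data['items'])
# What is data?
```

After line 1: data = {'items': [15, 26], 'count': 2}
After line 2 (append 15 + 26 = 41): data = {'items': [15, 26, 41], 'count': 2}
After line 3 (count = len(items) = 3): data = {'items': [15, 26, 41], 'count': 3}

{'items': [15, 26, 41], 'count': 3}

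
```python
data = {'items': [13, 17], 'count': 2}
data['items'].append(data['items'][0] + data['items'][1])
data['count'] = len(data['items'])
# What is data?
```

After line 1: data = {'items': [13, 17], 'count': 2}
After line 2 (append 13 + 17 = 30): data = {'items': [13, 17, 30], 'count': 2}
After line 3 (count = len(items) = 3): data = {'items': [13, 17, 30], 'count': 3}

{'items': [13, 17, 30], 'count': 3}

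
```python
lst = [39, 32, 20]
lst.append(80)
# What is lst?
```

[39, 32, 20, 80]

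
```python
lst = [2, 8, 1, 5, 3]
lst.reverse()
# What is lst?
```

[3, 5, 1, 8, 2]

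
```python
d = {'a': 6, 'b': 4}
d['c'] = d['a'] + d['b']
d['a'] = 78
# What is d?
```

After line 1: d = {'a': 6, 'b': 4}
After line 2 (d['c'] = 6 + 4): d = {'a': 6, 'b': 4, 'c': 10}
After line 3: d = {'a': 78, 'b': 4, 'c': 10}

{'a': 78, 'b': 4, 'c': 10}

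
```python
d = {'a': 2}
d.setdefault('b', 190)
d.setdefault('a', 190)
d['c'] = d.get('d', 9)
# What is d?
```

After line 1: d = {'a': 2}
After line 2 (setdefault adds 'b'=190): d = {'a': 2, 'b': 190}
After line 3 (setdefault 'a' no-op, already exists): d = {'a': 2, 'b': 190}
After line 4 (get('d', 9) returns default since 'd' not in d): d = {'a': 2, 'b': 190, 'c': 9}

{'a': 2, 'b': 190, 'c': 9}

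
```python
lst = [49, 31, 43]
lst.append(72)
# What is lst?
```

[49, 31, 43, 72]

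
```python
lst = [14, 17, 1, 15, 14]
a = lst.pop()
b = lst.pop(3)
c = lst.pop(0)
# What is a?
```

After line 1: lst = [14, 17, 1, 15, 14]
After line 2 (pop() -> a = 14): lst = [14, 17, 1, 15]
After line 3 (pop(3) -> b = 15): lst = [14, 17, 1]
After line 4 (pop(0) -> c = 14): lst = [17, 1]

14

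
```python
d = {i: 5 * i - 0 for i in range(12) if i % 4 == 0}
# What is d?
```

{0: 0, 4: 20, 8: 40}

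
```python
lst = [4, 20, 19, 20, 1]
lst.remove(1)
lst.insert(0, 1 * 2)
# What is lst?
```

After line 1: lst = [4, 20, 19, 20, 1]
After line 2 (remove first 1): lst = [4, 20, 19, 20]
After line 3 (insert 2 at index 0): lst = [2, 4, 20, 19, 20]

[2, 4, 20, 19, 20]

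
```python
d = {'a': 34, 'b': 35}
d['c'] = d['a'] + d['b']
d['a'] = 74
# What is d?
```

After line 1: d = {'a': 34, 'b': 35}
After line 2 (d['c'] = 34 + 35): d = {'a': 34, 'b': 35, 'c': 69}
After line 3: d = {'a': 74, 'b': 35, 'c': 69}

{'a': 74, 'b': 35, 'c': 69}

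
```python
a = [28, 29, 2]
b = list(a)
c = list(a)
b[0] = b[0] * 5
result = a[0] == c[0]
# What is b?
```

After line 1: a = [28, 29, 2]
After line 2 (b = list(a), copy): a = [28, 29, 2], b = [28, 29, 2]
After line 3 (c = list(a) is a copy, new object): c = [28, 29, 2]
After line 4 (b[0] = 28 * 5 = 140; only b mutates (copy)): a = [28, 29, 2], b = [140, 29, 2], c = [28, 29, 2]
After line 5 (a[0] = 28, c[0] = 28; result = True)

[140, 29, 2]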